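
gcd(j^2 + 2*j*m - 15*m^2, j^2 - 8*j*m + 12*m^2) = 1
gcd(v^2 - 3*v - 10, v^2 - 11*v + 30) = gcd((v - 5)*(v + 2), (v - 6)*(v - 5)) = v - 5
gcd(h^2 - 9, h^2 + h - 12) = h - 3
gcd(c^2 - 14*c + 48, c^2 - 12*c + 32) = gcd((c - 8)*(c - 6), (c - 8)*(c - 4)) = c - 8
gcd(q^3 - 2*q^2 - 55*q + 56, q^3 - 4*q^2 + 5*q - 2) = q - 1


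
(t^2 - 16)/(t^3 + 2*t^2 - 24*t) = (t + 4)/(t*(t + 6))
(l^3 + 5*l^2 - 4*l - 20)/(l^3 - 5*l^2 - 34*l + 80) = (l + 2)/(l - 8)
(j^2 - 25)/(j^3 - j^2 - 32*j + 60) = (j + 5)/(j^2 + 4*j - 12)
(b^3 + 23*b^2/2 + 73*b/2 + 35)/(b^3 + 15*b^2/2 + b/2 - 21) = (2*b + 5)/(2*b - 3)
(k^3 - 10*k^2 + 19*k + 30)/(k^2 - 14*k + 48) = (k^2 - 4*k - 5)/(k - 8)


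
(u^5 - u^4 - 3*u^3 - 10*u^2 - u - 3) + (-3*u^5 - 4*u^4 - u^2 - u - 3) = -2*u^5 - 5*u^4 - 3*u^3 - 11*u^2 - 2*u - 6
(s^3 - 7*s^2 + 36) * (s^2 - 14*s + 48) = s^5 - 21*s^4 + 146*s^3 - 300*s^2 - 504*s + 1728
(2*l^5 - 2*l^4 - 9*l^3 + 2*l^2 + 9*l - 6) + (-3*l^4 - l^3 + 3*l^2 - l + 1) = 2*l^5 - 5*l^4 - 10*l^3 + 5*l^2 + 8*l - 5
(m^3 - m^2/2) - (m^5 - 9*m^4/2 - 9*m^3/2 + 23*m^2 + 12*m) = -m^5 + 9*m^4/2 + 11*m^3/2 - 47*m^2/2 - 12*m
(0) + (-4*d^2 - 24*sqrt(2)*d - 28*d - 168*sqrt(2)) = -4*d^2 - 24*sqrt(2)*d - 28*d - 168*sqrt(2)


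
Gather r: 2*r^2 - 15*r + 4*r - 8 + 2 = 2*r^2 - 11*r - 6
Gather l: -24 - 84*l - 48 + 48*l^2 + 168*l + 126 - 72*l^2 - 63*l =-24*l^2 + 21*l + 54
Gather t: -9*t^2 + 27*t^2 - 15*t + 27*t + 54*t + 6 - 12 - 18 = 18*t^2 + 66*t - 24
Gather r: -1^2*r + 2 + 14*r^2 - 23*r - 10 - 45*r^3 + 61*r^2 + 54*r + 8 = -45*r^3 + 75*r^2 + 30*r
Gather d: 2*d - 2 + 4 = 2*d + 2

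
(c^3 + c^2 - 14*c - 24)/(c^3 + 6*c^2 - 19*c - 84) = (c + 2)/(c + 7)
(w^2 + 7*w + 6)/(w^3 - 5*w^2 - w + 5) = (w + 6)/(w^2 - 6*w + 5)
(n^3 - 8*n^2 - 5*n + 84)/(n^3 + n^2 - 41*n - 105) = (n - 4)/(n + 5)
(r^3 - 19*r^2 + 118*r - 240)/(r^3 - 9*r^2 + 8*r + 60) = (r - 8)/(r + 2)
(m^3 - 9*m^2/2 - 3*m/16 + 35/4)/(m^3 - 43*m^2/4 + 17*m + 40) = (m - 7/4)/(m - 8)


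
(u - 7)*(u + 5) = u^2 - 2*u - 35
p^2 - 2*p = p*(p - 2)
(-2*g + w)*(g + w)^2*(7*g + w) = -14*g^4 - 23*g^3*w - 3*g^2*w^2 + 7*g*w^3 + w^4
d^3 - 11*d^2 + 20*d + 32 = (d - 8)*(d - 4)*(d + 1)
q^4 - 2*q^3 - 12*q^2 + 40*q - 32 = (q - 2)^3*(q + 4)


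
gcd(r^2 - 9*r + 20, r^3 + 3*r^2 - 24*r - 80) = r - 5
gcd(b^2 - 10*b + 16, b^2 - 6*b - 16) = b - 8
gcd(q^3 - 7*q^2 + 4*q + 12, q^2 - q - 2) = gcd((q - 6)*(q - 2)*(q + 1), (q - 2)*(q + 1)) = q^2 - q - 2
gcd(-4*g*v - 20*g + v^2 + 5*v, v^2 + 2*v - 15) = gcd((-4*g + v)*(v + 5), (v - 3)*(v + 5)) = v + 5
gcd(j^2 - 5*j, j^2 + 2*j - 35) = j - 5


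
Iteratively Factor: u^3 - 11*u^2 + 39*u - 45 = (u - 3)*(u^2 - 8*u + 15) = (u - 5)*(u - 3)*(u - 3)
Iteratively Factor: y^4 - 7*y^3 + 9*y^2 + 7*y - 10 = (y - 2)*(y^3 - 5*y^2 - y + 5) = (y - 5)*(y - 2)*(y^2 - 1) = (y - 5)*(y - 2)*(y + 1)*(y - 1)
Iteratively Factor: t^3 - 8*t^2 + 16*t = (t - 4)*(t^2 - 4*t) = t*(t - 4)*(t - 4)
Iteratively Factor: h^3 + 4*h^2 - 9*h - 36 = (h + 3)*(h^2 + h - 12) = (h - 3)*(h + 3)*(h + 4)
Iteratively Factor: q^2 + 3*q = (q)*(q + 3)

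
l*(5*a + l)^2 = 25*a^2*l + 10*a*l^2 + l^3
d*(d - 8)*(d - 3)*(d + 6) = d^4 - 5*d^3 - 42*d^2 + 144*d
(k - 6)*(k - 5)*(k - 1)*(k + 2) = k^4 - 10*k^3 + 17*k^2 + 52*k - 60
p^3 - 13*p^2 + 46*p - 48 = (p - 8)*(p - 3)*(p - 2)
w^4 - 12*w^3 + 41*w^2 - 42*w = w*(w - 7)*(w - 3)*(w - 2)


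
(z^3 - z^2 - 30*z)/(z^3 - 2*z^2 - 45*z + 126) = z*(z + 5)/(z^2 + 4*z - 21)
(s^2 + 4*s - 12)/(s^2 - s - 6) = (-s^2 - 4*s + 12)/(-s^2 + s + 6)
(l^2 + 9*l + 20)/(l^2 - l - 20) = (l + 5)/(l - 5)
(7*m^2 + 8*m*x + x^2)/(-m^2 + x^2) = (7*m + x)/(-m + x)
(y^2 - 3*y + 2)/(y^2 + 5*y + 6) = (y^2 - 3*y + 2)/(y^2 + 5*y + 6)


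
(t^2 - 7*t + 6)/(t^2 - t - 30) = (t - 1)/(t + 5)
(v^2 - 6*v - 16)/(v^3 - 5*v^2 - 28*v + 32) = (v + 2)/(v^2 + 3*v - 4)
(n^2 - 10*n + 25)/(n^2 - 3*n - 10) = (n - 5)/(n + 2)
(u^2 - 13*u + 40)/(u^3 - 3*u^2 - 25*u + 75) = (u - 8)/(u^2 + 2*u - 15)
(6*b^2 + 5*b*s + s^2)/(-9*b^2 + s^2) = (2*b + s)/(-3*b + s)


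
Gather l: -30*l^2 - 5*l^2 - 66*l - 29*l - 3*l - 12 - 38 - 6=-35*l^2 - 98*l - 56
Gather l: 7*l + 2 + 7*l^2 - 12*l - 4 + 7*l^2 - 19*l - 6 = 14*l^2 - 24*l - 8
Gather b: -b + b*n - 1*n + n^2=b*(n - 1) + n^2 - n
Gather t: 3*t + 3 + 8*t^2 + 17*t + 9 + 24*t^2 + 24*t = 32*t^2 + 44*t + 12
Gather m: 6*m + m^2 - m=m^2 + 5*m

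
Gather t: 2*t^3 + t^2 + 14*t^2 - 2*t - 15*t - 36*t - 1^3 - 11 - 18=2*t^3 + 15*t^2 - 53*t - 30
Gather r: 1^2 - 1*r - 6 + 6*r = 5*r - 5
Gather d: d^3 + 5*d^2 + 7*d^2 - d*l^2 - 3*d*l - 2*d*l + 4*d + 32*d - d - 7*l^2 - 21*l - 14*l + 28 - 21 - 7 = d^3 + 12*d^2 + d*(-l^2 - 5*l + 35) - 7*l^2 - 35*l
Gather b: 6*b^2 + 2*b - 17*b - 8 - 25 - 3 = 6*b^2 - 15*b - 36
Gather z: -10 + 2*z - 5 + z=3*z - 15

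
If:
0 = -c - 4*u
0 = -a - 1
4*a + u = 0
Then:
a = -1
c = -16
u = 4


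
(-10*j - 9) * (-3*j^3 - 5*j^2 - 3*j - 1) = 30*j^4 + 77*j^3 + 75*j^2 + 37*j + 9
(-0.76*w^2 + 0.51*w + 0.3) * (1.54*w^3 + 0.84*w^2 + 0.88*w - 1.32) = -1.1704*w^5 + 0.147*w^4 + 0.2216*w^3 + 1.704*w^2 - 0.4092*w - 0.396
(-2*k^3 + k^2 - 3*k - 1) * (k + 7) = -2*k^4 - 13*k^3 + 4*k^2 - 22*k - 7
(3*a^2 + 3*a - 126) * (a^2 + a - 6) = 3*a^4 + 6*a^3 - 141*a^2 - 144*a + 756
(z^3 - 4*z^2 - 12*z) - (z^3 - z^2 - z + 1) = -3*z^2 - 11*z - 1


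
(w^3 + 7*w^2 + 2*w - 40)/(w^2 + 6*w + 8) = (w^2 + 3*w - 10)/(w + 2)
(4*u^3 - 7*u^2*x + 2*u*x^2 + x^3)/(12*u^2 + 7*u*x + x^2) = (u^2 - 2*u*x + x^2)/(3*u + x)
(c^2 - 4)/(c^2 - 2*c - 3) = (4 - c^2)/(-c^2 + 2*c + 3)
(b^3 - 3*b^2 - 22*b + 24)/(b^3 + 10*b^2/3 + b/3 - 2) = 3*(b^3 - 3*b^2 - 22*b + 24)/(3*b^3 + 10*b^2 + b - 6)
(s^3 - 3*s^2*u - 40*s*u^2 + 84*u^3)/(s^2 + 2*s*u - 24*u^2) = (s^2 - 9*s*u + 14*u^2)/(s - 4*u)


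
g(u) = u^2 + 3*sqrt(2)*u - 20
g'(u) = 2*u + 3*sqrt(2)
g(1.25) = -13.13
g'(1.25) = 6.74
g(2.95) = 1.22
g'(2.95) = 10.14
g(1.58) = -10.80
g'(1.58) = 7.40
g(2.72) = -1.06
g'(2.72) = 9.68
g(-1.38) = -23.95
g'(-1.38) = 1.48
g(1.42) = -11.96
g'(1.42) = 7.08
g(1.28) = -12.93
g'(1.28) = 6.80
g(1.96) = -7.84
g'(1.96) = 8.16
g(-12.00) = 73.09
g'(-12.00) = -19.76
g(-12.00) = 73.09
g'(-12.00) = -19.76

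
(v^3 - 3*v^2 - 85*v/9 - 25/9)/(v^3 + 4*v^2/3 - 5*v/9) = (3*v^2 - 14*v - 5)/(v*(3*v - 1))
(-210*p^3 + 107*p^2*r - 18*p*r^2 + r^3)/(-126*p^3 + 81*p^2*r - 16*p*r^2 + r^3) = (5*p - r)/(3*p - r)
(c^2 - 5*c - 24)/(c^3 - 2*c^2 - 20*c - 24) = (-c^2 + 5*c + 24)/(-c^3 + 2*c^2 + 20*c + 24)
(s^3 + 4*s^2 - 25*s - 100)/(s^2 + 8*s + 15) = (s^2 - s - 20)/(s + 3)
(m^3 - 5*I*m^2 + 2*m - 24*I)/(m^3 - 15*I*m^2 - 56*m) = (-m^3 + 5*I*m^2 - 2*m + 24*I)/(m*(-m^2 + 15*I*m + 56))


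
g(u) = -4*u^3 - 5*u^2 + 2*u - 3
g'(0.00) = 2.00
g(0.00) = -3.00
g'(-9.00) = -880.00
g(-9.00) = 2490.00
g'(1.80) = -54.88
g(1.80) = -38.93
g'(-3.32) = -97.07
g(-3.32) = 81.63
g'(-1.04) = -0.58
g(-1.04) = -5.99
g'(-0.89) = 1.39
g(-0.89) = -5.92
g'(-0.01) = 2.10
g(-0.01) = -3.02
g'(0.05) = 1.47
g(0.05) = -2.91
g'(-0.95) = 0.67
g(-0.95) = -5.98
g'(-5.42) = -296.32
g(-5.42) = 476.16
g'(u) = -12*u^2 - 10*u + 2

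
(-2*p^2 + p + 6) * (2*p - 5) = -4*p^3 + 12*p^2 + 7*p - 30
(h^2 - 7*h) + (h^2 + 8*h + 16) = 2*h^2 + h + 16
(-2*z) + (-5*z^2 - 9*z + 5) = -5*z^2 - 11*z + 5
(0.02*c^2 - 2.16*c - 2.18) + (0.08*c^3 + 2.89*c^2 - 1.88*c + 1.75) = 0.08*c^3 + 2.91*c^2 - 4.04*c - 0.43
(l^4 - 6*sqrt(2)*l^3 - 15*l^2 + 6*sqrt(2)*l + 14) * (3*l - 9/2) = 3*l^5 - 18*sqrt(2)*l^4 - 9*l^4/2 - 45*l^3 + 27*sqrt(2)*l^3 + 18*sqrt(2)*l^2 + 135*l^2/2 - 27*sqrt(2)*l + 42*l - 63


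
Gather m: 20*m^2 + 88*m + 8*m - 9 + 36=20*m^2 + 96*m + 27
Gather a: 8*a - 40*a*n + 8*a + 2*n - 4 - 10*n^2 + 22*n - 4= a*(16 - 40*n) - 10*n^2 + 24*n - 8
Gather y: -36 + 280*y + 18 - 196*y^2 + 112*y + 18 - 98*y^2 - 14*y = -294*y^2 + 378*y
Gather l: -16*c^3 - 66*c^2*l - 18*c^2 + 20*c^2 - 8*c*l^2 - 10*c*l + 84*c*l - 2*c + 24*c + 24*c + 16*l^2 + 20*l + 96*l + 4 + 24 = -16*c^3 + 2*c^2 + 46*c + l^2*(16 - 8*c) + l*(-66*c^2 + 74*c + 116) + 28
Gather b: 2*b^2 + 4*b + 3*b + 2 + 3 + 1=2*b^2 + 7*b + 6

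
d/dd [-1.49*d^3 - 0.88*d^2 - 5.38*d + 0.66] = -4.47*d^2 - 1.76*d - 5.38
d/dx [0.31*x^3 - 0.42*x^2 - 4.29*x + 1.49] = 0.93*x^2 - 0.84*x - 4.29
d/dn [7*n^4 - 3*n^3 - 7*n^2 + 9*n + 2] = 28*n^3 - 9*n^2 - 14*n + 9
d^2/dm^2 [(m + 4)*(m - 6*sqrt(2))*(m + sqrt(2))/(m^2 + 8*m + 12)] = 8*(2*m^3 + 5*sqrt(2)*m^3 + 45*sqrt(2)*m^2 - 72*m + 180*sqrt(2)*m - 192 + 300*sqrt(2))/(m^6 + 24*m^5 + 228*m^4 + 1088*m^3 + 2736*m^2 + 3456*m + 1728)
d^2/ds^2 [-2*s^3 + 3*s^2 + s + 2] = 6 - 12*s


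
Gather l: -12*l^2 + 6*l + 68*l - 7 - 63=-12*l^2 + 74*l - 70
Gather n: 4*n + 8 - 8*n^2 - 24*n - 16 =-8*n^2 - 20*n - 8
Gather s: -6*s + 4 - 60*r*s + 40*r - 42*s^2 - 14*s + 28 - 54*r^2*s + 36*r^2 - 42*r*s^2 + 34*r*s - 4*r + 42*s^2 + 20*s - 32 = 36*r^2 - 42*r*s^2 + 36*r + s*(-54*r^2 - 26*r)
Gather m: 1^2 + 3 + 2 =6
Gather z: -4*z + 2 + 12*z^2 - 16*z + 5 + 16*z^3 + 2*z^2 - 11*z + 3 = 16*z^3 + 14*z^2 - 31*z + 10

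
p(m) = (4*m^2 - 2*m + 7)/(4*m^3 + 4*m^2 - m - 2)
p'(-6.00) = -0.05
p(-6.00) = -0.23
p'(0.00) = 2.75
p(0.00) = -3.50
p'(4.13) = -0.04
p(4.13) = 0.19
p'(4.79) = -0.03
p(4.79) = 0.17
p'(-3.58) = -0.24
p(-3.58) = -0.50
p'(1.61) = -0.64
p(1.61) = 0.60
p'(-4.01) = -0.17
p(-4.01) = -0.41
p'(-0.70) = 25.39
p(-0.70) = -14.55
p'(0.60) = -680.44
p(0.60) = -24.46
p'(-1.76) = -3.76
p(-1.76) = -2.37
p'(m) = (8*m - 2)/(4*m^3 + 4*m^2 - m - 2) + (-12*m^2 - 8*m + 1)*(4*m^2 - 2*m + 7)/(4*m^3 + 4*m^2 - m - 2)^2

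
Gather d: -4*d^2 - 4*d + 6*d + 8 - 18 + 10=-4*d^2 + 2*d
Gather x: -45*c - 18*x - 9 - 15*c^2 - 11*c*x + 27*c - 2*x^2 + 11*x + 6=-15*c^2 - 18*c - 2*x^2 + x*(-11*c - 7) - 3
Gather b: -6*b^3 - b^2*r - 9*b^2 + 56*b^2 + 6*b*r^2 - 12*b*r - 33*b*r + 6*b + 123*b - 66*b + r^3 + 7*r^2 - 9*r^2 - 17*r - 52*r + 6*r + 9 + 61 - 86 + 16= -6*b^3 + b^2*(47 - r) + b*(6*r^2 - 45*r + 63) + r^3 - 2*r^2 - 63*r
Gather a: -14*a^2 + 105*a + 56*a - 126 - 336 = -14*a^2 + 161*a - 462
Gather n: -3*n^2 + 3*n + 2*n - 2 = -3*n^2 + 5*n - 2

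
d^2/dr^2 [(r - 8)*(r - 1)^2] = 6*r - 20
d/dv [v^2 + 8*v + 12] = 2*v + 8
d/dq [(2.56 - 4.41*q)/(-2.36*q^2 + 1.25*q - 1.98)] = (-10.4076*q^2 + 12.0832*q + 5.5318)/(5.5696*q^4 - 5.9*q^3 + 10.9081*q^2 - 4.95*q + 3.9204)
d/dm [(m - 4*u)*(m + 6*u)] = 2*m + 2*u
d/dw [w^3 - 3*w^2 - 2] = 3*w*(w - 2)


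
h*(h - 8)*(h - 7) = h^3 - 15*h^2 + 56*h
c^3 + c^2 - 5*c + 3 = (c - 1)^2*(c + 3)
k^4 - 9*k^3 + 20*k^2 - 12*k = k*(k - 6)*(k - 2)*(k - 1)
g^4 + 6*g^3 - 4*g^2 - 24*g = g*(g - 2)*(g + 2)*(g + 6)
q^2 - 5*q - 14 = (q - 7)*(q + 2)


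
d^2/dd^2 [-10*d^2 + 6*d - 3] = -20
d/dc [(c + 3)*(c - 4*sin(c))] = c - (c + 3)*(4*cos(c) - 1) - 4*sin(c)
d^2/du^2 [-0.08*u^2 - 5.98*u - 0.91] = -0.160000000000000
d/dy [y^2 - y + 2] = 2*y - 1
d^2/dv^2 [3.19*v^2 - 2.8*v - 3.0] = 6.38000000000000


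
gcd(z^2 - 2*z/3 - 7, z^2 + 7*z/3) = z + 7/3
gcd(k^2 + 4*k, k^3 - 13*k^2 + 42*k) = k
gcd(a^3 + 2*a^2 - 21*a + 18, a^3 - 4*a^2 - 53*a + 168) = a - 3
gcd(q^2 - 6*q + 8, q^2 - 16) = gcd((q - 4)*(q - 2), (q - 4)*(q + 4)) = q - 4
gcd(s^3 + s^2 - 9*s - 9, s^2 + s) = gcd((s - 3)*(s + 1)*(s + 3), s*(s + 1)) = s + 1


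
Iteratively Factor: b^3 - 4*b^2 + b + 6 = (b + 1)*(b^2 - 5*b + 6) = (b - 2)*(b + 1)*(b - 3)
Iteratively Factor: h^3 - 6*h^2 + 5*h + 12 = (h + 1)*(h^2 - 7*h + 12) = (h - 3)*(h + 1)*(h - 4)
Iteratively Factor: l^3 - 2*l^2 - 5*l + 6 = (l - 3)*(l^2 + l - 2) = (l - 3)*(l - 1)*(l + 2)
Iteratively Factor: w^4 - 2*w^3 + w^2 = (w)*(w^3 - 2*w^2 + w) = w*(w - 1)*(w^2 - w) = w*(w - 1)^2*(w)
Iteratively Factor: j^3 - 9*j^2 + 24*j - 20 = (j - 2)*(j^2 - 7*j + 10) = (j - 2)^2*(j - 5)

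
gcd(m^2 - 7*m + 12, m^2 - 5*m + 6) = m - 3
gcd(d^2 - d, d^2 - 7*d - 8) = 1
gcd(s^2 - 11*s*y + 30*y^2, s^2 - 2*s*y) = 1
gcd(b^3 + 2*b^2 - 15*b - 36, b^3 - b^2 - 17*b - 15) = b + 3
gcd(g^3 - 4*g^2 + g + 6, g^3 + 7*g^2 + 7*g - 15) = 1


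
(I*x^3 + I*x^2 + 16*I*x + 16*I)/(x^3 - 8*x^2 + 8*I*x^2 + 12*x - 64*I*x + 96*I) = I*(x^3 + x^2 + 16*x + 16)/(x^3 + 8*x^2*(-1 + I) + 4*x*(3 - 16*I) + 96*I)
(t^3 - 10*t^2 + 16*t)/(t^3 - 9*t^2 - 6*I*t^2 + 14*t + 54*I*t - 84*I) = t*(t - 8)/(t^2 - t*(7 + 6*I) + 42*I)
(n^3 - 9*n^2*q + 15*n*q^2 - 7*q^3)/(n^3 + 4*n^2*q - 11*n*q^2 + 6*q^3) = (n - 7*q)/(n + 6*q)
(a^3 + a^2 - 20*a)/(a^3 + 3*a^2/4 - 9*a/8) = 8*(a^2 + a - 20)/(8*a^2 + 6*a - 9)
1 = 1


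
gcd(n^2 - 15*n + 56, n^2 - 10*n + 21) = n - 7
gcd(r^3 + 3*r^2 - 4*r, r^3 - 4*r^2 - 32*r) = r^2 + 4*r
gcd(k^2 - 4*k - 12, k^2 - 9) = 1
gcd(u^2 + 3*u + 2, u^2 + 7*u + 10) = u + 2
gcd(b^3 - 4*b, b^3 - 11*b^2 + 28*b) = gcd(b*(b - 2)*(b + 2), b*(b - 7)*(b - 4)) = b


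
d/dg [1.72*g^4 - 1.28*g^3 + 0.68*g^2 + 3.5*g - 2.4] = 6.88*g^3 - 3.84*g^2 + 1.36*g + 3.5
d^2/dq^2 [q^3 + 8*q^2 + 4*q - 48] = 6*q + 16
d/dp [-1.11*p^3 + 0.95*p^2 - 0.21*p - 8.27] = -3.33*p^2 + 1.9*p - 0.21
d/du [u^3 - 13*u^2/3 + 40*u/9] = 3*u^2 - 26*u/3 + 40/9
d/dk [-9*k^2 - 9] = -18*k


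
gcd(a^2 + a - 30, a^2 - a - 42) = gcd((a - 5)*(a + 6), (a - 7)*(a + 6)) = a + 6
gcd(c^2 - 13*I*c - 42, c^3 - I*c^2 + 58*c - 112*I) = c - 7*I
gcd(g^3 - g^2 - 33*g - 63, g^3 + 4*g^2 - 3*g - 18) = g^2 + 6*g + 9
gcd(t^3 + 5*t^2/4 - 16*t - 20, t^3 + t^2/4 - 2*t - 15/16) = t + 5/4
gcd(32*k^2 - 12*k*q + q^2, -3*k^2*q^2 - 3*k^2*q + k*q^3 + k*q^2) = 1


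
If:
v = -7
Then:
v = -7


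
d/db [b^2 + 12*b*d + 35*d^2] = 2*b + 12*d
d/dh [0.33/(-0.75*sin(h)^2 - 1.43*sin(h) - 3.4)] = (0.495*sin(h) + 0.4719)*cos(h)/(0.75*sin(h)^2 + 1.43*sin(h) + 3.4)^2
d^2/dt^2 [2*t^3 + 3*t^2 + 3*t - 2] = 12*t + 6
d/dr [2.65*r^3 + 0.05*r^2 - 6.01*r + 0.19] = 7.95*r^2 + 0.1*r - 6.01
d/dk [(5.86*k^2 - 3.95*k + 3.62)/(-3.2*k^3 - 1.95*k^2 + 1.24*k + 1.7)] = (18.752*k^4 - 25.28*k^3 + 34.3159*k^2 + 34.042*k - 11.2038)/(10.24*k^6 + 12.48*k^5 - 4.1335*k^4 - 15.716*k^3 - 5.0924*k^2 + 4.216*k + 2.89)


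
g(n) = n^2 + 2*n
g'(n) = 2*n + 2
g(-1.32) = -0.90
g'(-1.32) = -0.64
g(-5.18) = 16.47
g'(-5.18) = -8.36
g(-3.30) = 4.29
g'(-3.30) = -4.60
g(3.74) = 21.47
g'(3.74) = 9.48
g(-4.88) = 14.05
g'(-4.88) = -7.76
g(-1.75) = -0.44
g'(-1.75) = -1.50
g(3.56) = 19.79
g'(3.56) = 9.12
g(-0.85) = -0.98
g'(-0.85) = 0.30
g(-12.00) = 120.00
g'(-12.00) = -22.00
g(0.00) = 0.00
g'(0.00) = 2.00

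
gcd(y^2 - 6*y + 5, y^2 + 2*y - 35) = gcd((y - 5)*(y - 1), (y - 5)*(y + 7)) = y - 5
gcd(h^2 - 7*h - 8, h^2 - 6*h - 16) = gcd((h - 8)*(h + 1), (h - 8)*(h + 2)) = h - 8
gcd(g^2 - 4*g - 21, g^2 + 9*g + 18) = g + 3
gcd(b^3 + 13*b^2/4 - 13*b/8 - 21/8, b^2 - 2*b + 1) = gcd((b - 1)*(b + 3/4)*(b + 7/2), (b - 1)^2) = b - 1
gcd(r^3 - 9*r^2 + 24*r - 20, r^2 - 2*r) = r - 2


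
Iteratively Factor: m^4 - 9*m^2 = (m + 3)*(m^3 - 3*m^2) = (m - 3)*(m + 3)*(m^2) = m*(m - 3)*(m + 3)*(m)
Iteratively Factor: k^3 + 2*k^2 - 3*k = (k + 3)*(k^2 - k) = (k - 1)*(k + 3)*(k)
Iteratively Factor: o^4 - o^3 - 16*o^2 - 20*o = (o + 2)*(o^3 - 3*o^2 - 10*o) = (o + 2)^2*(o^2 - 5*o) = (o - 5)*(o + 2)^2*(o)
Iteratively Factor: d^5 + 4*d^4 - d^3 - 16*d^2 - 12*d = (d + 1)*(d^4 + 3*d^3 - 4*d^2 - 12*d) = d*(d + 1)*(d^3 + 3*d^2 - 4*d - 12) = d*(d + 1)*(d + 2)*(d^2 + d - 6) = d*(d - 2)*(d + 1)*(d + 2)*(d + 3)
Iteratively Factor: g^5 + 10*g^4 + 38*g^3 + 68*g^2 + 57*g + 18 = (g + 3)*(g^4 + 7*g^3 + 17*g^2 + 17*g + 6) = (g + 3)^2*(g^3 + 4*g^2 + 5*g + 2) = (g + 1)*(g + 3)^2*(g^2 + 3*g + 2) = (g + 1)*(g + 2)*(g + 3)^2*(g + 1)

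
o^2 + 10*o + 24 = (o + 4)*(o + 6)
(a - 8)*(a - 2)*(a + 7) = a^3 - 3*a^2 - 54*a + 112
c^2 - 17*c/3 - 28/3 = (c - 7)*(c + 4/3)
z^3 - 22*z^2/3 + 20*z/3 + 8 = (z - 6)*(z - 2)*(z + 2/3)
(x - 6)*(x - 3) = x^2 - 9*x + 18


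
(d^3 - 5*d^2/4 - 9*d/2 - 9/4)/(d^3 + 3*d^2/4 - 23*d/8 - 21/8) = 2*(4*d^2 - 9*d - 9)/(8*d^2 - 2*d - 21)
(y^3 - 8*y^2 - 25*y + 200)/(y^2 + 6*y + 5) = (y^2 - 13*y + 40)/(y + 1)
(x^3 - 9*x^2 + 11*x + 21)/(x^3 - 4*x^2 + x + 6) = (x - 7)/(x - 2)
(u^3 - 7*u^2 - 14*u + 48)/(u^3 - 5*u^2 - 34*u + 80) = (u + 3)/(u + 5)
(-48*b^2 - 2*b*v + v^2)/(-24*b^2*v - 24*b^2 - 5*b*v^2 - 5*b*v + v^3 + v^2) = (6*b + v)/(3*b*v + 3*b + v^2 + v)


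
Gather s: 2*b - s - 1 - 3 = 2*b - s - 4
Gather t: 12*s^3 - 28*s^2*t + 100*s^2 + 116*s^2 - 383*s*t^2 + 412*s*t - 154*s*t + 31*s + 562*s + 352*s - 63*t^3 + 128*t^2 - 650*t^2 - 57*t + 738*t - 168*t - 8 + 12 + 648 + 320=12*s^3 + 216*s^2 + 945*s - 63*t^3 + t^2*(-383*s - 522) + t*(-28*s^2 + 258*s + 513) + 972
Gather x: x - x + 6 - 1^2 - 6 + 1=0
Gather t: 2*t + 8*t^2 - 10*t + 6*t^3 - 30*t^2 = 6*t^3 - 22*t^2 - 8*t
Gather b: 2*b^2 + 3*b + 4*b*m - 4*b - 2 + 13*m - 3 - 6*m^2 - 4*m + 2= 2*b^2 + b*(4*m - 1) - 6*m^2 + 9*m - 3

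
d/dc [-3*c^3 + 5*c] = 5 - 9*c^2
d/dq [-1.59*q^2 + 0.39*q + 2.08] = 0.39 - 3.18*q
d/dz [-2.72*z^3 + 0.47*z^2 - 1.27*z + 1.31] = -8.16*z^2 + 0.94*z - 1.27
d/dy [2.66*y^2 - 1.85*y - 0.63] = 5.32*y - 1.85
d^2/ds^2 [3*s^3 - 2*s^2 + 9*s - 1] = 18*s - 4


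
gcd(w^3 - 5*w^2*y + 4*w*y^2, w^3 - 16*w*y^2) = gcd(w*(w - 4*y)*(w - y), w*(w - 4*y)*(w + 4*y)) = -w^2 + 4*w*y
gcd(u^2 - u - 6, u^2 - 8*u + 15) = u - 3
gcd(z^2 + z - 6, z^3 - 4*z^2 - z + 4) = 1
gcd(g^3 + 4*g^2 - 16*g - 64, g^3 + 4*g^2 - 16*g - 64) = g^3 + 4*g^2 - 16*g - 64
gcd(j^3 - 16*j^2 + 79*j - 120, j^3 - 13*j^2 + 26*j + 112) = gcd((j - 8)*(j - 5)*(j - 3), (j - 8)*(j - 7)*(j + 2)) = j - 8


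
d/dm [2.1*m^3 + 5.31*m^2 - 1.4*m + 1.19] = 6.3*m^2 + 10.62*m - 1.4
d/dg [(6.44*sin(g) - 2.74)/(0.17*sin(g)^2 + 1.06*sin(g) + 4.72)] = (-1.0948*sin(g)^2 + 0.9316*sin(g) + 33.3012)*cos(g)/(0.0289*sin(g)^4 + 0.3604*sin(g)^3 + 2.7284*sin(g)^2 + 10.0064*sin(g) + 22.2784)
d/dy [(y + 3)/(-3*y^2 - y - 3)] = (-3*y^2 - y + (y + 3)*(6*y + 1) - 3)/(3*y^2 + y + 3)^2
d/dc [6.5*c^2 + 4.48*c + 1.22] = 13.0*c + 4.48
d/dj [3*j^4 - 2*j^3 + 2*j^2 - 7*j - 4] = 12*j^3 - 6*j^2 + 4*j - 7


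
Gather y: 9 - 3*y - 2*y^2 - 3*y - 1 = -2*y^2 - 6*y + 8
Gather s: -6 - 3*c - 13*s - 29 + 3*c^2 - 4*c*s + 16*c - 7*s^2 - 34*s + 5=3*c^2 + 13*c - 7*s^2 + s*(-4*c - 47) - 30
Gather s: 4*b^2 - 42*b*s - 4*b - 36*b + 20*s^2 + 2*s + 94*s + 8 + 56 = 4*b^2 - 40*b + 20*s^2 + s*(96 - 42*b) + 64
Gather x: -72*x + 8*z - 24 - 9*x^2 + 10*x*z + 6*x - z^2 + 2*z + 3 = -9*x^2 + x*(10*z - 66) - z^2 + 10*z - 21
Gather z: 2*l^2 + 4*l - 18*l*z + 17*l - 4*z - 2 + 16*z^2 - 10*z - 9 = 2*l^2 + 21*l + 16*z^2 + z*(-18*l - 14) - 11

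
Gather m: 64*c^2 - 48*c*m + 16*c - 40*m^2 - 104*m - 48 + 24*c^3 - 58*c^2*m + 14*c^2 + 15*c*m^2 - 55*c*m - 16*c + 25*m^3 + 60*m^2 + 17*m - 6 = 24*c^3 + 78*c^2 + 25*m^3 + m^2*(15*c + 20) + m*(-58*c^2 - 103*c - 87) - 54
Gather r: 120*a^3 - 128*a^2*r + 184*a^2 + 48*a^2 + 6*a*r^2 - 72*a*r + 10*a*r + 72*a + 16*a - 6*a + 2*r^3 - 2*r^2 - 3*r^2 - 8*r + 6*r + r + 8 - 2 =120*a^3 + 232*a^2 + 82*a + 2*r^3 + r^2*(6*a - 5) + r*(-128*a^2 - 62*a - 1) + 6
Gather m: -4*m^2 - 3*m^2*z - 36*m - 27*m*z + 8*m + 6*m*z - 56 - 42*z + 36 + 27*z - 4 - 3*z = m^2*(-3*z - 4) + m*(-21*z - 28) - 18*z - 24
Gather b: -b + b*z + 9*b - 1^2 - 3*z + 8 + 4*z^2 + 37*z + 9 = b*(z + 8) + 4*z^2 + 34*z + 16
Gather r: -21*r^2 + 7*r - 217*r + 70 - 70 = -21*r^2 - 210*r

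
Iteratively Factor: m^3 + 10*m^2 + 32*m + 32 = (m + 2)*(m^2 + 8*m + 16) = (m + 2)*(m + 4)*(m + 4)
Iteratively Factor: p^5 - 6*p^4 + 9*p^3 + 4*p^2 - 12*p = (p - 2)*(p^4 - 4*p^3 + p^2 + 6*p) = p*(p - 2)*(p^3 - 4*p^2 + p + 6) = p*(p - 3)*(p - 2)*(p^2 - p - 2) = p*(p - 3)*(p - 2)^2*(p + 1)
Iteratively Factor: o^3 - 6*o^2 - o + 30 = (o - 3)*(o^2 - 3*o - 10) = (o - 3)*(o + 2)*(o - 5)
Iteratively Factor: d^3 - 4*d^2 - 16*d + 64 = (d + 4)*(d^2 - 8*d + 16) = (d - 4)*(d + 4)*(d - 4)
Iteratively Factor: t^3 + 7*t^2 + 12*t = (t + 4)*(t^2 + 3*t) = t*(t + 4)*(t + 3)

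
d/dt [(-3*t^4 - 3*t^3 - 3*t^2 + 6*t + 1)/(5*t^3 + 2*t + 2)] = (-15*t^6 - 3*t^4 - 96*t^3 - 39*t^2 - 12*t + 10)/(25*t^6 + 20*t^4 + 20*t^3 + 4*t^2 + 8*t + 4)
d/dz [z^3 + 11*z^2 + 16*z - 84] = 3*z^2 + 22*z + 16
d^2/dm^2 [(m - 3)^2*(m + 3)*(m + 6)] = 12*m^2 + 18*m - 54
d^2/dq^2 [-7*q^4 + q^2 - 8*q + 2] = 2 - 84*q^2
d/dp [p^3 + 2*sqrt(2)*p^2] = p*(3*p + 4*sqrt(2))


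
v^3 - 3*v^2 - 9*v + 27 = (v - 3)^2*(v + 3)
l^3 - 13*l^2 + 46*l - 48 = (l - 8)*(l - 3)*(l - 2)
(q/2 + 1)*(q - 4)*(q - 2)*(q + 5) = q^4/2 + q^3/2 - 12*q^2 - 2*q + 40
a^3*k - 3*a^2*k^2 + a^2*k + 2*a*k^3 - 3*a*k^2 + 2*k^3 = (a - 2*k)*(a - k)*(a*k + k)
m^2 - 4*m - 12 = (m - 6)*(m + 2)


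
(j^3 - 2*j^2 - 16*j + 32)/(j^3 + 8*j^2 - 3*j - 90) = (j^3 - 2*j^2 - 16*j + 32)/(j^3 + 8*j^2 - 3*j - 90)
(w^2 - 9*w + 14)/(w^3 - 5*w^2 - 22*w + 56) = 1/(w + 4)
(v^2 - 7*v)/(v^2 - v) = (v - 7)/(v - 1)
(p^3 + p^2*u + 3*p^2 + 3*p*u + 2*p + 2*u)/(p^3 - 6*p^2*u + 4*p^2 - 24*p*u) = (p^3 + p^2*u + 3*p^2 + 3*p*u + 2*p + 2*u)/(p*(p^2 - 6*p*u + 4*p - 24*u))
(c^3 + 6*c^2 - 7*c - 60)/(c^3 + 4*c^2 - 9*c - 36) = (c + 5)/(c + 3)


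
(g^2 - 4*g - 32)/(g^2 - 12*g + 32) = (g + 4)/(g - 4)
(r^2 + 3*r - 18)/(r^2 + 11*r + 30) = (r - 3)/(r + 5)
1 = 1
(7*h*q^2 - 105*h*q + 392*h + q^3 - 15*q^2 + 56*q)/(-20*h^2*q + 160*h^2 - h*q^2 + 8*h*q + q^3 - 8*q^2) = (7*h*q - 49*h + q^2 - 7*q)/(-20*h^2 - h*q + q^2)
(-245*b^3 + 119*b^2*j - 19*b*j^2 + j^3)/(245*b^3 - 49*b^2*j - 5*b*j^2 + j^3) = (-7*b + j)/(7*b + j)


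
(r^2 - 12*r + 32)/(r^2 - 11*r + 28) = (r - 8)/(r - 7)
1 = 1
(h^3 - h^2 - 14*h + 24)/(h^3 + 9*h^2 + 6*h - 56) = (h - 3)/(h + 7)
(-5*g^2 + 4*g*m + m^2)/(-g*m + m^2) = (5*g + m)/m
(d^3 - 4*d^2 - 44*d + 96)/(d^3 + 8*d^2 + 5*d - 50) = (d^2 - 2*d - 48)/(d^2 + 10*d + 25)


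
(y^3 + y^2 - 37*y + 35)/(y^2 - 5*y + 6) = (y^3 + y^2 - 37*y + 35)/(y^2 - 5*y + 6)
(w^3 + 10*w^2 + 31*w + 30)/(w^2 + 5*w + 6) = w + 5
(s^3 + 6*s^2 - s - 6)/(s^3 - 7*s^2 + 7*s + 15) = (s^2 + 5*s - 6)/(s^2 - 8*s + 15)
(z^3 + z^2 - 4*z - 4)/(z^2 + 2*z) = z - 1 - 2/z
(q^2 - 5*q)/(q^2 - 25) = q/(q + 5)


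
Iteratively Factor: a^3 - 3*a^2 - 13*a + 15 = (a - 5)*(a^2 + 2*a - 3) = (a - 5)*(a - 1)*(a + 3)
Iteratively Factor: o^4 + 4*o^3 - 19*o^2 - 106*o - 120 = (o - 5)*(o^3 + 9*o^2 + 26*o + 24) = (o - 5)*(o + 4)*(o^2 + 5*o + 6) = (o - 5)*(o + 2)*(o + 4)*(o + 3)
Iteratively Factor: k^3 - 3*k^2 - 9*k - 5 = (k + 1)*(k^2 - 4*k - 5) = (k - 5)*(k + 1)*(k + 1)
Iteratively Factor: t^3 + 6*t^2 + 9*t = (t + 3)*(t^2 + 3*t) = (t + 3)^2*(t)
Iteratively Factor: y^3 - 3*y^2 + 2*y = (y - 1)*(y^2 - 2*y) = y*(y - 1)*(y - 2)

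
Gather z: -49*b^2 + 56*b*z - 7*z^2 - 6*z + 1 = -49*b^2 - 7*z^2 + z*(56*b - 6) + 1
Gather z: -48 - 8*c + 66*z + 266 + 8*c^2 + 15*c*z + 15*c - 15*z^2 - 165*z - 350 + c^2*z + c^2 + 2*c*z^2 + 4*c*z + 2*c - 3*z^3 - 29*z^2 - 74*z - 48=9*c^2 + 9*c - 3*z^3 + z^2*(2*c - 44) + z*(c^2 + 19*c - 173) - 180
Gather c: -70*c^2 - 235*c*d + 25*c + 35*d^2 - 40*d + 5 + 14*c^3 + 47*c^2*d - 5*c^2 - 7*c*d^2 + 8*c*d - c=14*c^3 + c^2*(47*d - 75) + c*(-7*d^2 - 227*d + 24) + 35*d^2 - 40*d + 5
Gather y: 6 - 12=-6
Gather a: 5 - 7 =-2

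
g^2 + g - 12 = (g - 3)*(g + 4)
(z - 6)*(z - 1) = z^2 - 7*z + 6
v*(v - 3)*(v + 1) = v^3 - 2*v^2 - 3*v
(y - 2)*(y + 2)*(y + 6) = y^3 + 6*y^2 - 4*y - 24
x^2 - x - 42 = (x - 7)*(x + 6)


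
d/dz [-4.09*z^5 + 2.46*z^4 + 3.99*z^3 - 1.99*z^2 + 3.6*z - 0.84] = -20.45*z^4 + 9.84*z^3 + 11.97*z^2 - 3.98*z + 3.6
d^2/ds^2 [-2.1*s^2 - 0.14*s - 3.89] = -4.20000000000000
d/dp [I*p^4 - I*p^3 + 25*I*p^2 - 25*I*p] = I*(4*p^3 - 3*p^2 + 50*p - 25)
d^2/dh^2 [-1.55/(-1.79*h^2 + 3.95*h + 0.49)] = (9.93271*h^2 - 21.91855*h - 1.55*(3.58*h - 3.95)*(7.16*h - 7.9) - 2.71901)/(-1.79*h^2 + 3.95*h + 0.49)^3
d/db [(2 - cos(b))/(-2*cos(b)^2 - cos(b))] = -(2*sin(b)^3/cos(b)^2 + 8*tan(b))/(2*cos(b) + 1)^2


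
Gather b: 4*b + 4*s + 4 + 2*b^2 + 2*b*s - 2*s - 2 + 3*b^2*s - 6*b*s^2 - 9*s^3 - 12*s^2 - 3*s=b^2*(3*s + 2) + b*(-6*s^2 + 2*s + 4) - 9*s^3 - 12*s^2 - s + 2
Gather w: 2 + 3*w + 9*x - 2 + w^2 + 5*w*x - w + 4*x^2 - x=w^2 + w*(5*x + 2) + 4*x^2 + 8*x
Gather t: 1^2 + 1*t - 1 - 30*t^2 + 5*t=-30*t^2 + 6*t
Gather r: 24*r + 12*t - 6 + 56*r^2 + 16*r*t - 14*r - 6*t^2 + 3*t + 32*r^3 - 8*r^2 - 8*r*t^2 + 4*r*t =32*r^3 + 48*r^2 + r*(-8*t^2 + 20*t + 10) - 6*t^2 + 15*t - 6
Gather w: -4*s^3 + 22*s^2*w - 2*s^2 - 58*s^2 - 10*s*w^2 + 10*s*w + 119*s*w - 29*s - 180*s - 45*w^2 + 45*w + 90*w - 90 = -4*s^3 - 60*s^2 - 209*s + w^2*(-10*s - 45) + w*(22*s^2 + 129*s + 135) - 90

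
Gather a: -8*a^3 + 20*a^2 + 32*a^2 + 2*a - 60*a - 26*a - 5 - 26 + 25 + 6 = -8*a^3 + 52*a^2 - 84*a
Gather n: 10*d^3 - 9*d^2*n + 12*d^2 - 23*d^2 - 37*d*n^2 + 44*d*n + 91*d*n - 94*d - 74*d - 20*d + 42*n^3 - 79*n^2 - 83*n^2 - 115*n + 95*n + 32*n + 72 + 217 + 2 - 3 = 10*d^3 - 11*d^2 - 188*d + 42*n^3 + n^2*(-37*d - 162) + n*(-9*d^2 + 135*d + 12) + 288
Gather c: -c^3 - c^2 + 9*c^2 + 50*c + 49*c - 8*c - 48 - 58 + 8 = -c^3 + 8*c^2 + 91*c - 98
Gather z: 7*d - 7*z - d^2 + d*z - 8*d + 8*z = -d^2 - d + z*(d + 1)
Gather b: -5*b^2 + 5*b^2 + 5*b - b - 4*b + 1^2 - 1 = 0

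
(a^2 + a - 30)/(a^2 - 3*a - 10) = (a + 6)/(a + 2)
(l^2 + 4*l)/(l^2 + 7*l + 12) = l/(l + 3)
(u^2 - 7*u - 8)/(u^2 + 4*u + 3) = (u - 8)/(u + 3)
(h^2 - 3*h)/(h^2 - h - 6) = h/(h + 2)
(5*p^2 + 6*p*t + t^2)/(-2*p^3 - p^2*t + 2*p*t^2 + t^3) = (-5*p - t)/(2*p^2 - p*t - t^2)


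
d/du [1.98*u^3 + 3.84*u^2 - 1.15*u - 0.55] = 5.94*u^2 + 7.68*u - 1.15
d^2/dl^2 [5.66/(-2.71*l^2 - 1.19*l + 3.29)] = (83.135212*l^2 + 36.505868*l - 5.66*(5.42*l + 1.19)*(10.84*l + 2.38) - 100.927988)/(2.71*l^2 + 1.19*l - 3.29)^3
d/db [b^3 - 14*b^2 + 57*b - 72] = 3*b^2 - 28*b + 57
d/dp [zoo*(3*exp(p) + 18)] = zoo*exp(p)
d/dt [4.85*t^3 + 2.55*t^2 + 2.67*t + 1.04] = 14.55*t^2 + 5.1*t + 2.67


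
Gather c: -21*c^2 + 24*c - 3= -21*c^2 + 24*c - 3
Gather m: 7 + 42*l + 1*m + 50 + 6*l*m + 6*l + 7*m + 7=48*l + m*(6*l + 8) + 64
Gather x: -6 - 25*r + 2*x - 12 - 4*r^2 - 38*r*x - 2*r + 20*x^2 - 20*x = -4*r^2 - 27*r + 20*x^2 + x*(-38*r - 18) - 18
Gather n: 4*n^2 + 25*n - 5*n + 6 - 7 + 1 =4*n^2 + 20*n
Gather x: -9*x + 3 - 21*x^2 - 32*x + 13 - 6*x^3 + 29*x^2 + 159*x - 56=-6*x^3 + 8*x^2 + 118*x - 40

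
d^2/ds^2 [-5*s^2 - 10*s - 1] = -10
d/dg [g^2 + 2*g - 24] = 2*g + 2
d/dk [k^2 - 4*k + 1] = 2*k - 4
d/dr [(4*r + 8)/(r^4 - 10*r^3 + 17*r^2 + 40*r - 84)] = 4*(-3*r^2 + 24*r - 41)/(r^6 - 24*r^5 + 226*r^4 - 1068*r^3 + 2689*r^2 - 3444*r + 1764)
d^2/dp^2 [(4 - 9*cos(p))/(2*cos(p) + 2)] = 13*(sin(p)^2 + cos(p) + 1)/(2*(cos(p) + 1)^3)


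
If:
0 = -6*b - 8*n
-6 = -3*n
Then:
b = -8/3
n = 2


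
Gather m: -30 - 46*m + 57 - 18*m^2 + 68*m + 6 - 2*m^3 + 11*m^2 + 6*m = -2*m^3 - 7*m^2 + 28*m + 33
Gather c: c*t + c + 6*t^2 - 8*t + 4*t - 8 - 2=c*(t + 1) + 6*t^2 - 4*t - 10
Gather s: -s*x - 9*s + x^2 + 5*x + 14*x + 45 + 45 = s*(-x - 9) + x^2 + 19*x + 90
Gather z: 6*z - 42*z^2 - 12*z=-42*z^2 - 6*z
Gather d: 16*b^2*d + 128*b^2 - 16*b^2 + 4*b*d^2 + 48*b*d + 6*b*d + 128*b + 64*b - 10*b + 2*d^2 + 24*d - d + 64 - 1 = 112*b^2 + 182*b + d^2*(4*b + 2) + d*(16*b^2 + 54*b + 23) + 63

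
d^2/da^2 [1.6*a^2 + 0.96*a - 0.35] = 3.20000000000000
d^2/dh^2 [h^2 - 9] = 2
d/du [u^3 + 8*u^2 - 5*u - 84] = 3*u^2 + 16*u - 5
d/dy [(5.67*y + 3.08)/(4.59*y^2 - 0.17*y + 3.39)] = (-26.0253*y^2 - 28.2744*y + 19.7449)/(21.0681*y^4 - 1.5606*y^3 + 31.1491*y^2 - 1.1526*y + 11.4921)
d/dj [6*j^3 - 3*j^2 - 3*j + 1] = 18*j^2 - 6*j - 3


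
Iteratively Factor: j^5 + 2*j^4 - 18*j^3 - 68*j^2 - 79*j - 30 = (j + 1)*(j^4 + j^3 - 19*j^2 - 49*j - 30) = (j - 5)*(j + 1)*(j^3 + 6*j^2 + 11*j + 6) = (j - 5)*(j + 1)*(j + 2)*(j^2 + 4*j + 3) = (j - 5)*(j + 1)*(j + 2)*(j + 3)*(j + 1)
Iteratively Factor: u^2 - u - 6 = (u - 3)*(u + 2)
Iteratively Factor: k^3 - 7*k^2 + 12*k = (k)*(k^2 - 7*k + 12) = k*(k - 3)*(k - 4)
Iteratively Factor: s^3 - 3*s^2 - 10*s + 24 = (s - 2)*(s^2 - s - 12) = (s - 2)*(s + 3)*(s - 4)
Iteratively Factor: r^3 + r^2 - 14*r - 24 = (r + 3)*(r^2 - 2*r - 8) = (r + 2)*(r + 3)*(r - 4)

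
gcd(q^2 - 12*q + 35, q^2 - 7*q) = q - 7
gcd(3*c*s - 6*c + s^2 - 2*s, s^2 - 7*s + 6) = 1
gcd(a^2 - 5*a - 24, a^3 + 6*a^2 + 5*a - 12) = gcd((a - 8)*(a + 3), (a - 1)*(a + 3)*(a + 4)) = a + 3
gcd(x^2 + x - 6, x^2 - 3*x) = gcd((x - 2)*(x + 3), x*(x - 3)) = 1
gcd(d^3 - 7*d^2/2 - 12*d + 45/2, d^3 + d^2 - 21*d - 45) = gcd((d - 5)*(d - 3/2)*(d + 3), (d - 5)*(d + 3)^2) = d^2 - 2*d - 15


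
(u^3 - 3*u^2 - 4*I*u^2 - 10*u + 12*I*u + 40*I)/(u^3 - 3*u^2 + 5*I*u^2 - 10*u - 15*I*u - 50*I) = (u - 4*I)/(u + 5*I)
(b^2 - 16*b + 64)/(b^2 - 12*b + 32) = (b - 8)/(b - 4)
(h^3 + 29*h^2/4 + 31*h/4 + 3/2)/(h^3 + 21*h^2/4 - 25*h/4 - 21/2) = (4*h + 1)/(4*h - 7)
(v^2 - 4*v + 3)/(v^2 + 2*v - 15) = (v - 1)/(v + 5)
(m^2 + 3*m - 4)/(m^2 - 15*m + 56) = (m^2 + 3*m - 4)/(m^2 - 15*m + 56)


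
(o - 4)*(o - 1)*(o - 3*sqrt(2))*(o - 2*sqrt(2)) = o^4 - 5*sqrt(2)*o^3 - 5*o^3 + 16*o^2 + 25*sqrt(2)*o^2 - 60*o - 20*sqrt(2)*o + 48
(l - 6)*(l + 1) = l^2 - 5*l - 6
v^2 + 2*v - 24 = (v - 4)*(v + 6)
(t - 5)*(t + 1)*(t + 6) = t^3 + 2*t^2 - 29*t - 30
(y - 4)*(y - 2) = y^2 - 6*y + 8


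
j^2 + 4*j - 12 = (j - 2)*(j + 6)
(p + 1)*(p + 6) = p^2 + 7*p + 6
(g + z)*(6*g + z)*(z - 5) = 6*g^2*z - 30*g^2 + 7*g*z^2 - 35*g*z + z^3 - 5*z^2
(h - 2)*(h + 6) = h^2 + 4*h - 12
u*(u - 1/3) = u^2 - u/3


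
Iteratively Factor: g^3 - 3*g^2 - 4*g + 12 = (g - 2)*(g^2 - g - 6) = (g - 3)*(g - 2)*(g + 2)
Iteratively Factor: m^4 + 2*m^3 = (m + 2)*(m^3) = m*(m + 2)*(m^2) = m^2*(m + 2)*(m)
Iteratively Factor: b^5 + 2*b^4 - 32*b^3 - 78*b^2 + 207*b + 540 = (b - 3)*(b^4 + 5*b^3 - 17*b^2 - 129*b - 180) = (b - 5)*(b - 3)*(b^3 + 10*b^2 + 33*b + 36) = (b - 5)*(b - 3)*(b + 3)*(b^2 + 7*b + 12) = (b - 5)*(b - 3)*(b + 3)^2*(b + 4)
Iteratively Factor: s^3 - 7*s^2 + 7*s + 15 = (s + 1)*(s^2 - 8*s + 15) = (s - 3)*(s + 1)*(s - 5)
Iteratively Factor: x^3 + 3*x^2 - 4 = (x - 1)*(x^2 + 4*x + 4) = (x - 1)*(x + 2)*(x + 2)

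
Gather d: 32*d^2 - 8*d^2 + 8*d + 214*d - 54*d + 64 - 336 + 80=24*d^2 + 168*d - 192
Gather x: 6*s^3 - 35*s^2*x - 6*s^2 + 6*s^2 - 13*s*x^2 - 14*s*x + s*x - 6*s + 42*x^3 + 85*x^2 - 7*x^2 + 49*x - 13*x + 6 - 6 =6*s^3 - 6*s + 42*x^3 + x^2*(78 - 13*s) + x*(-35*s^2 - 13*s + 36)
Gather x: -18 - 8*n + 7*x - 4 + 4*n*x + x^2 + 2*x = -8*n + x^2 + x*(4*n + 9) - 22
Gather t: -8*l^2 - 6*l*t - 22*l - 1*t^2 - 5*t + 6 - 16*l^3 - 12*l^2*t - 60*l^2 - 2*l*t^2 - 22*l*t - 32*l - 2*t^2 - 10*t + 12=-16*l^3 - 68*l^2 - 54*l + t^2*(-2*l - 3) + t*(-12*l^2 - 28*l - 15) + 18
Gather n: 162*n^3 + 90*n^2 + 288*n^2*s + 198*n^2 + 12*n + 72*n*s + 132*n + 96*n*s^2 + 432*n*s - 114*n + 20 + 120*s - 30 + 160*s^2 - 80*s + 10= 162*n^3 + n^2*(288*s + 288) + n*(96*s^2 + 504*s + 30) + 160*s^2 + 40*s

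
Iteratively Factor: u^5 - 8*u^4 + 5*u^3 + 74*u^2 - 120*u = (u)*(u^4 - 8*u^3 + 5*u^2 + 74*u - 120) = u*(u - 4)*(u^3 - 4*u^2 - 11*u + 30) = u*(u - 4)*(u - 2)*(u^2 - 2*u - 15) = u*(u - 4)*(u - 2)*(u + 3)*(u - 5)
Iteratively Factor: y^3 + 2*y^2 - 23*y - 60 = (y + 3)*(y^2 - y - 20) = (y - 5)*(y + 3)*(y + 4)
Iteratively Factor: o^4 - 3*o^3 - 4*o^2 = (o)*(o^3 - 3*o^2 - 4*o) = o*(o - 4)*(o^2 + o) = o^2*(o - 4)*(o + 1)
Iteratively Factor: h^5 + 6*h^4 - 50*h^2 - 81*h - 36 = (h + 3)*(h^4 + 3*h^3 - 9*h^2 - 23*h - 12) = (h + 1)*(h + 3)*(h^3 + 2*h^2 - 11*h - 12) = (h + 1)*(h + 3)*(h + 4)*(h^2 - 2*h - 3) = (h + 1)^2*(h + 3)*(h + 4)*(h - 3)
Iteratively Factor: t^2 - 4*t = (t)*(t - 4)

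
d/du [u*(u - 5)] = 2*u - 5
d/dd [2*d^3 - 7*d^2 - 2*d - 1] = 6*d^2 - 14*d - 2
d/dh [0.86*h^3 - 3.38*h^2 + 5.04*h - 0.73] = 2.58*h^2 - 6.76*h + 5.04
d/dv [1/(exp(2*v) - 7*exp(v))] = (7 - 2*exp(v))*exp(-v)/(exp(v) - 7)^2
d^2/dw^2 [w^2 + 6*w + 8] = 2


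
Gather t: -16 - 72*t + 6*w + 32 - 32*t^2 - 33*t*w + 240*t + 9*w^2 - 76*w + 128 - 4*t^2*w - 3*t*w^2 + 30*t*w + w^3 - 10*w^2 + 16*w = t^2*(-4*w - 32) + t*(-3*w^2 - 3*w + 168) + w^3 - w^2 - 54*w + 144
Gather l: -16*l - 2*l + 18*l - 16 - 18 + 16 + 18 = 0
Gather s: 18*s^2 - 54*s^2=-36*s^2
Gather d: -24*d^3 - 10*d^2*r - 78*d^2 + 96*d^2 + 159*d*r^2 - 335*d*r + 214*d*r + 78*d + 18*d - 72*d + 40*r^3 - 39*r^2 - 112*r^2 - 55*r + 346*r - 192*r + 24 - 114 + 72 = -24*d^3 + d^2*(18 - 10*r) + d*(159*r^2 - 121*r + 24) + 40*r^3 - 151*r^2 + 99*r - 18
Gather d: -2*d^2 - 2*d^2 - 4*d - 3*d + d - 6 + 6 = -4*d^2 - 6*d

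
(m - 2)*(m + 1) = m^2 - m - 2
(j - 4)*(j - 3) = j^2 - 7*j + 12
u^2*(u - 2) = u^3 - 2*u^2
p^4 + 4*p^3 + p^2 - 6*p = p*(p - 1)*(p + 2)*(p + 3)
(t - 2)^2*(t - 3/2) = t^3 - 11*t^2/2 + 10*t - 6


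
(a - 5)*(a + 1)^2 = a^3 - 3*a^2 - 9*a - 5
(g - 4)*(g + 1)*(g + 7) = g^3 + 4*g^2 - 25*g - 28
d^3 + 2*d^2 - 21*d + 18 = (d - 3)*(d - 1)*(d + 6)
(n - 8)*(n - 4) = n^2 - 12*n + 32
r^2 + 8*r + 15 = (r + 3)*(r + 5)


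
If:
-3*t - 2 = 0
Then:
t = -2/3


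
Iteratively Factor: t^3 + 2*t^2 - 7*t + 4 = (t - 1)*(t^2 + 3*t - 4) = (t - 1)*(t + 4)*(t - 1)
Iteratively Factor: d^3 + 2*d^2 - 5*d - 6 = (d + 1)*(d^2 + d - 6) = (d + 1)*(d + 3)*(d - 2)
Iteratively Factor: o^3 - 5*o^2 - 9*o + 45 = (o - 3)*(o^2 - 2*o - 15) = (o - 5)*(o - 3)*(o + 3)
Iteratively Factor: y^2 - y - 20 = (y + 4)*(y - 5)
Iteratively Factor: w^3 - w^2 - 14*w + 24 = (w + 4)*(w^2 - 5*w + 6) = (w - 2)*(w + 4)*(w - 3)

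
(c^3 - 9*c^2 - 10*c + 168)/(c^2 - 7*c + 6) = (c^2 - 3*c - 28)/(c - 1)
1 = 1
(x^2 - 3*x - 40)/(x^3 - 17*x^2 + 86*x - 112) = (x + 5)/(x^2 - 9*x + 14)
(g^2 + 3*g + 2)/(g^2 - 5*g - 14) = (g + 1)/(g - 7)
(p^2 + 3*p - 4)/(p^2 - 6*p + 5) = (p + 4)/(p - 5)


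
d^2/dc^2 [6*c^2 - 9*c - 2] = 12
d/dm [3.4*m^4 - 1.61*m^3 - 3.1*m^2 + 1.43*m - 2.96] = 13.6*m^3 - 4.83*m^2 - 6.2*m + 1.43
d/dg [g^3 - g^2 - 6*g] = 3*g^2 - 2*g - 6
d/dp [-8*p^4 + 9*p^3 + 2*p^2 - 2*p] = -32*p^3 + 27*p^2 + 4*p - 2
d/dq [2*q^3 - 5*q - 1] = 6*q^2 - 5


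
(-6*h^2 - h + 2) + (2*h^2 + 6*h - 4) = -4*h^2 + 5*h - 2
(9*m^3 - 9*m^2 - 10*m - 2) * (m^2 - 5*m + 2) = 9*m^5 - 54*m^4 + 53*m^3 + 30*m^2 - 10*m - 4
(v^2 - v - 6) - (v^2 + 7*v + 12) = -8*v - 18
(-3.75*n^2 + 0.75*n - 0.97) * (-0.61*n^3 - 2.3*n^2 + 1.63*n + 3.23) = 2.2875*n^5 + 8.1675*n^4 - 7.2458*n^3 - 8.659*n^2 + 0.8414*n - 3.1331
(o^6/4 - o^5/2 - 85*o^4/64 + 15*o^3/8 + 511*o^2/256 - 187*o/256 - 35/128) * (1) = o^6/4 - o^5/2 - 85*o^4/64 + 15*o^3/8 + 511*o^2/256 - 187*o/256 - 35/128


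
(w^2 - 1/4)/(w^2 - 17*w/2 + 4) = (w + 1/2)/(w - 8)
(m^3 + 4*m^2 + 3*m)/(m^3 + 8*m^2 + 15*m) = (m + 1)/(m + 5)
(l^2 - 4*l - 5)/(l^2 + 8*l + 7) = (l - 5)/(l + 7)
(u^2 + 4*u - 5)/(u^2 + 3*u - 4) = (u + 5)/(u + 4)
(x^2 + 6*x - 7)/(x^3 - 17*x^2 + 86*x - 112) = (x^2 + 6*x - 7)/(x^3 - 17*x^2 + 86*x - 112)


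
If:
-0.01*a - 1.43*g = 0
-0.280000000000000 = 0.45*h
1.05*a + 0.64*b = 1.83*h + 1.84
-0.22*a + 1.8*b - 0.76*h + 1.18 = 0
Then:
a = 1.14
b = -0.78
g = -0.01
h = -0.62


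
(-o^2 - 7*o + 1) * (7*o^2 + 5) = -7*o^4 - 49*o^3 + 2*o^2 - 35*o + 5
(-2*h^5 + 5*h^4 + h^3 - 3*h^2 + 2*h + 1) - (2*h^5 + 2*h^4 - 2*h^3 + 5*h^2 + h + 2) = -4*h^5 + 3*h^4 + 3*h^3 - 8*h^2 + h - 1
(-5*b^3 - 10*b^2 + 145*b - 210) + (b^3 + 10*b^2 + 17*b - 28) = -4*b^3 + 162*b - 238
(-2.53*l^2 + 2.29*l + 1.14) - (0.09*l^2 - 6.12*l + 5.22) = -2.62*l^2 + 8.41*l - 4.08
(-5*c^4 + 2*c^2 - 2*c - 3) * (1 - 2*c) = 10*c^5 - 5*c^4 - 4*c^3 + 6*c^2 + 4*c - 3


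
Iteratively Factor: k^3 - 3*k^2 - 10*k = (k - 5)*(k^2 + 2*k) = k*(k - 5)*(k + 2)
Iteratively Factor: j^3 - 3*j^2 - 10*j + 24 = (j + 3)*(j^2 - 6*j + 8) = (j - 4)*(j + 3)*(j - 2)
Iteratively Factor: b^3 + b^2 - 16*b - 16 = (b + 1)*(b^2 - 16) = (b - 4)*(b + 1)*(b + 4)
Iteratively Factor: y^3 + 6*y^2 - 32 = (y + 4)*(y^2 + 2*y - 8) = (y + 4)^2*(y - 2)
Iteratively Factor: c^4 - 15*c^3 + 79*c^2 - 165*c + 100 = (c - 4)*(c^3 - 11*c^2 + 35*c - 25) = (c - 5)*(c - 4)*(c^2 - 6*c + 5) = (c - 5)^2*(c - 4)*(c - 1)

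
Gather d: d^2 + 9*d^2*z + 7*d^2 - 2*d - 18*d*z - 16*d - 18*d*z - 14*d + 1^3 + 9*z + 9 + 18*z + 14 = d^2*(9*z + 8) + d*(-36*z - 32) + 27*z + 24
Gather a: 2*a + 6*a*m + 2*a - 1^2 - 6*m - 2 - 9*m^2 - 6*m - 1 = a*(6*m + 4) - 9*m^2 - 12*m - 4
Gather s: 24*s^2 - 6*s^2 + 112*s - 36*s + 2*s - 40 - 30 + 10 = 18*s^2 + 78*s - 60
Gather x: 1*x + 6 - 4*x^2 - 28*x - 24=-4*x^2 - 27*x - 18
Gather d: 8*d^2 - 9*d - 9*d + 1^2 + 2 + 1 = 8*d^2 - 18*d + 4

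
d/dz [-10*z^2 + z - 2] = 1 - 20*z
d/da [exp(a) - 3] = exp(a)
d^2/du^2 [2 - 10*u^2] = -20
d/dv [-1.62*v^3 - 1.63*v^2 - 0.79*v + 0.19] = -4.86*v^2 - 3.26*v - 0.79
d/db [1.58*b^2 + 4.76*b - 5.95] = 3.16*b + 4.76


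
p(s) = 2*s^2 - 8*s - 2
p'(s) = 4*s - 8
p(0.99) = -7.96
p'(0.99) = -4.04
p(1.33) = -9.10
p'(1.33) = -2.68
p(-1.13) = 9.59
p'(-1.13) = -12.52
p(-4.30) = 69.38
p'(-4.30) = -25.20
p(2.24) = -9.88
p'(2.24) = 0.96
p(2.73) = -8.93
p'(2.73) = 2.92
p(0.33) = -4.42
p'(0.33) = -6.68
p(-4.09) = 64.18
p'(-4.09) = -24.36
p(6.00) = 22.00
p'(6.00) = 16.00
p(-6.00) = 118.00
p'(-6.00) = -32.00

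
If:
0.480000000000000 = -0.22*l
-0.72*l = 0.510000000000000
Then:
No Solution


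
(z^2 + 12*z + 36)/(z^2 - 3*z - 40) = (z^2 + 12*z + 36)/(z^2 - 3*z - 40)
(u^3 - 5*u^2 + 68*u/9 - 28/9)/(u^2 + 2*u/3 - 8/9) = (3*u^2 - 13*u + 14)/(3*u + 4)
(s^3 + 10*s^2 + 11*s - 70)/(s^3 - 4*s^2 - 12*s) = (-s^3 - 10*s^2 - 11*s + 70)/(s*(-s^2 + 4*s + 12))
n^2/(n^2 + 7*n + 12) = n^2/(n^2 + 7*n + 12)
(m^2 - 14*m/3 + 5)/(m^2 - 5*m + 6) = (m - 5/3)/(m - 2)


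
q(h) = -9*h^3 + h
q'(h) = 1 - 27*h^2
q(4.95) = -1086.64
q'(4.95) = -660.57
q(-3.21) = 294.48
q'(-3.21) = -277.21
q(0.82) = -4.14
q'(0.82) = -17.15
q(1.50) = -28.88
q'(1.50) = -59.75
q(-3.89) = 525.88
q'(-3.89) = -407.57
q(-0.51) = 0.68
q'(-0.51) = -6.02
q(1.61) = -35.95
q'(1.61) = -68.99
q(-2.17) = 89.79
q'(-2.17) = -126.14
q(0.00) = 0.00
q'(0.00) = 1.00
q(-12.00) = 15540.00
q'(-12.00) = -3887.00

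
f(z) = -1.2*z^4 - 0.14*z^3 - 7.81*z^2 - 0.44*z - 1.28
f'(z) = -4.8*z^3 - 0.42*z^2 - 15.62*z - 0.44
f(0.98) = -10.45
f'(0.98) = -20.67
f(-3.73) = -333.32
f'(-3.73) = 301.08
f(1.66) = -33.28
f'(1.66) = -49.48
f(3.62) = -317.93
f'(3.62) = -290.19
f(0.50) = -3.54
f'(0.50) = -8.96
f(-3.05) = -172.46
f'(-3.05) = 179.48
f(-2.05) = -53.19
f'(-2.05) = 71.17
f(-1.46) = -22.30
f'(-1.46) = 36.41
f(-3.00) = -163.67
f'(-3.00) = 172.24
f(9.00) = -8613.11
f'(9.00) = -3674.24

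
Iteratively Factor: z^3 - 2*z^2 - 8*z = (z)*(z^2 - 2*z - 8) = z*(z + 2)*(z - 4)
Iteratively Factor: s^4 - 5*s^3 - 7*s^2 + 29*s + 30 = (s + 2)*(s^3 - 7*s^2 + 7*s + 15) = (s - 5)*(s + 2)*(s^2 - 2*s - 3) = (s - 5)*(s + 1)*(s + 2)*(s - 3)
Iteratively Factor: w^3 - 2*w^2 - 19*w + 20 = (w + 4)*(w^2 - 6*w + 5) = (w - 5)*(w + 4)*(w - 1)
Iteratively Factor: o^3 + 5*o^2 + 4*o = (o + 4)*(o^2 + o) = o*(o + 4)*(o + 1)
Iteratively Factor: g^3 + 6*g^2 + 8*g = (g + 2)*(g^2 + 4*g) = (g + 2)*(g + 4)*(g)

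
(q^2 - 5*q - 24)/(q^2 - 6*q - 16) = (q + 3)/(q + 2)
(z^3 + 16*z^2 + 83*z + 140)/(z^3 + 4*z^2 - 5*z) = (z^2 + 11*z + 28)/(z*(z - 1))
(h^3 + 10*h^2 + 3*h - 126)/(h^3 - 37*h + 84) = (h + 6)/(h - 4)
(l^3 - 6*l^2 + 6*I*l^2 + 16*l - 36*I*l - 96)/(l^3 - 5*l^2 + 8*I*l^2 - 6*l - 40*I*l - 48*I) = (l - 2*I)/(l + 1)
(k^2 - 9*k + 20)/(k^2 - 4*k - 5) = (k - 4)/(k + 1)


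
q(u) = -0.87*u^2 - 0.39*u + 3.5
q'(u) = -1.74*u - 0.39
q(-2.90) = -2.69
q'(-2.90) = 4.66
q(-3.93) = -8.40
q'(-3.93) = 6.45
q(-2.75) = -2.01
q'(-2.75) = 4.40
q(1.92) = -0.46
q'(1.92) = -3.73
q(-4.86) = -15.15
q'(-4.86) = 8.07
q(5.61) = -26.07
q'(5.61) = -10.15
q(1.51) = 0.93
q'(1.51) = -3.02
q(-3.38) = -5.12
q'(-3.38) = 5.49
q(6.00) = -30.16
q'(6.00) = -10.83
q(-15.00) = -186.40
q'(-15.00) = 25.71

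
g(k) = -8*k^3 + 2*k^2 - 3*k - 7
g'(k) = -24*k^2 + 4*k - 3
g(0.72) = -11.11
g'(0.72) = -12.56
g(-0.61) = -2.61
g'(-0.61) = -14.37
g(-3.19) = 282.62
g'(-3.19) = -259.99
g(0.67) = -10.52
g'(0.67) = -11.09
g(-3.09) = 257.40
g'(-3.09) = -244.51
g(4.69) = -802.37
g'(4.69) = -512.15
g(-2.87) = 207.20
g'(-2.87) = -212.17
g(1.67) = -43.69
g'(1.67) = -63.25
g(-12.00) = 14141.00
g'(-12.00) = -3507.00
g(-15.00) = 27488.00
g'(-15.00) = -5463.00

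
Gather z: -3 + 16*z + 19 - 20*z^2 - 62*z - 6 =-20*z^2 - 46*z + 10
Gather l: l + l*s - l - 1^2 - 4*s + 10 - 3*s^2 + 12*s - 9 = l*s - 3*s^2 + 8*s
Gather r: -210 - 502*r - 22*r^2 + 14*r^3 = 14*r^3 - 22*r^2 - 502*r - 210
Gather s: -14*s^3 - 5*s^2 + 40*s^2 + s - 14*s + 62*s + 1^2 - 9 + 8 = -14*s^3 + 35*s^2 + 49*s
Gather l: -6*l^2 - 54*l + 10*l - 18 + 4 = -6*l^2 - 44*l - 14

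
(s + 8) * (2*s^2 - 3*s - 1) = 2*s^3 + 13*s^2 - 25*s - 8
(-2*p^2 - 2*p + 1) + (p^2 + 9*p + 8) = -p^2 + 7*p + 9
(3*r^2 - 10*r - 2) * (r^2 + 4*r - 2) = 3*r^4 + 2*r^3 - 48*r^2 + 12*r + 4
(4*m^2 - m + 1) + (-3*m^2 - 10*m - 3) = m^2 - 11*m - 2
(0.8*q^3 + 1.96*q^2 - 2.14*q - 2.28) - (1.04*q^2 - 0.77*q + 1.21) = 0.8*q^3 + 0.92*q^2 - 1.37*q - 3.49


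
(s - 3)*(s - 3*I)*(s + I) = s^3 - 3*s^2 - 2*I*s^2 + 3*s + 6*I*s - 9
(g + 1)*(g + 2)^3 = g^4 + 7*g^3 + 18*g^2 + 20*g + 8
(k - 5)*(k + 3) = k^2 - 2*k - 15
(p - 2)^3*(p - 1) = p^4 - 7*p^3 + 18*p^2 - 20*p + 8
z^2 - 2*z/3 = z*(z - 2/3)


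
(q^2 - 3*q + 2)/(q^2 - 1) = (q - 2)/(q + 1)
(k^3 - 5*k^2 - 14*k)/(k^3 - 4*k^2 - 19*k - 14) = k/(k + 1)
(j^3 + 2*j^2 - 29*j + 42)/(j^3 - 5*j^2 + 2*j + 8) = (j^2 + 4*j - 21)/(j^2 - 3*j - 4)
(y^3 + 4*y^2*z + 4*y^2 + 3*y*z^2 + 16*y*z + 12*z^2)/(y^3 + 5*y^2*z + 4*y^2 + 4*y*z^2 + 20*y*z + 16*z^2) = (y + 3*z)/(y + 4*z)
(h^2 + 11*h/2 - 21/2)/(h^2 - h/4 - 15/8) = 4*(h + 7)/(4*h + 5)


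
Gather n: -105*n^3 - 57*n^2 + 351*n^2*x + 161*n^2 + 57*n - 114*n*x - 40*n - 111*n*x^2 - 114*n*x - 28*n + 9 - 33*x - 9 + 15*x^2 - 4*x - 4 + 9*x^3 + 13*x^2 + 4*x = -105*n^3 + n^2*(351*x + 104) + n*(-111*x^2 - 228*x - 11) + 9*x^3 + 28*x^2 - 33*x - 4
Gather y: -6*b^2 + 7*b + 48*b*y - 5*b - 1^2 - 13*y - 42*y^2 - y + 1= -6*b^2 + 2*b - 42*y^2 + y*(48*b - 14)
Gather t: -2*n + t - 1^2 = -2*n + t - 1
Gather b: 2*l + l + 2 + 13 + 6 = 3*l + 21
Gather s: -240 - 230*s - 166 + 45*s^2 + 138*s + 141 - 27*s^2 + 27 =18*s^2 - 92*s - 238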